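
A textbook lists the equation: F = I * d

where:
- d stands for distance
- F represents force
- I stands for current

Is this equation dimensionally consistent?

No

d (distance) has dimensions [L].
F (force) has dimensions [L M T^-2].
I (current) has dimensions [I].

Left side: [L M T^-2]
Right side: [I L]

The two sides have different dimensions, so the equation is NOT dimensionally consistent.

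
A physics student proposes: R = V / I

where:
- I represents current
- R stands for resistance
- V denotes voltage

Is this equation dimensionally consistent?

Yes

I (current) has dimensions [I].
R (resistance) has dimensions [I^-2 L^2 M T^-3].
V (voltage) has dimensions [I^-1 L^2 M T^-3].

Left side: [I^-2 L^2 M T^-3]
Right side: [I^-2 L^2 M T^-3]

Both sides have the same dimensions, so the equation is dimensionally consistent.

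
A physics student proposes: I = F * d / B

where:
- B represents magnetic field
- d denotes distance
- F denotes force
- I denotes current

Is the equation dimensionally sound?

No

B (magnetic field) has dimensions [I^-1 M T^-2].
d (distance) has dimensions [L].
F (force) has dimensions [L M T^-2].
I (current) has dimensions [I].

Left side: [I]
Right side: [I L^2]

The two sides have different dimensions, so the equation is NOT dimensionally consistent.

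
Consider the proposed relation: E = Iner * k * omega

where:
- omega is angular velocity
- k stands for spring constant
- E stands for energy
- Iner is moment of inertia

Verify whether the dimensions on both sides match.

No

omega (angular velocity) has dimensions [T^-1].
k (spring constant) has dimensions [M T^-2].
E (energy) has dimensions [L^2 M T^-2].
Iner (moment of inertia) has dimensions [L^2 M].

Left side: [L^2 M T^-2]
Right side: [L^2 M^2 T^-3]

The two sides have different dimensions, so the equation is NOT dimensionally consistent.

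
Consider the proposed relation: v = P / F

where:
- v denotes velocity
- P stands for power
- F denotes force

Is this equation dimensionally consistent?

Yes

v (velocity) has dimensions [L T^-1].
P (power) has dimensions [L^2 M T^-3].
F (force) has dimensions [L M T^-2].

Left side: [L T^-1]
Right side: [L T^-1]

Both sides have the same dimensions, so the equation is dimensionally consistent.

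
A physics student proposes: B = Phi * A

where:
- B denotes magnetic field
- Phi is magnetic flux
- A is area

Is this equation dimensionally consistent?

No

B (magnetic field) has dimensions [I^-1 M T^-2].
Phi (magnetic flux) has dimensions [I^-1 L^2 M T^-2].
A (area) has dimensions [L^2].

Left side: [I^-1 M T^-2]
Right side: [I^-1 L^4 M T^-2]

The two sides have different dimensions, so the equation is NOT dimensionally consistent.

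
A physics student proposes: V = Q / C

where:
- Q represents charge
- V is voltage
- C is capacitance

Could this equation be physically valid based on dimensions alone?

Yes

Q (charge) has dimensions [I T].
V (voltage) has dimensions [I^-1 L^2 M T^-3].
C (capacitance) has dimensions [I^2 L^-2 M^-1 T^4].

Left side: [I^-1 L^2 M T^-3]
Right side: [I^-1 L^2 M T^-3]

Both sides have the same dimensions, so the equation is dimensionally consistent.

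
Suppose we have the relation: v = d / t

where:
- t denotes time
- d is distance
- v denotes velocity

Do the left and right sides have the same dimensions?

Yes

t (time) has dimensions [T].
d (distance) has dimensions [L].
v (velocity) has dimensions [L T^-1].

Left side: [L T^-1]
Right side: [L T^-1]

Both sides have the same dimensions, so the equation is dimensionally consistent.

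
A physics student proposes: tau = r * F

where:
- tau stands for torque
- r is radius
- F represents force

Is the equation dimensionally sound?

Yes

tau (torque) has dimensions [L^2 M T^-2].
r (radius) has dimensions [L].
F (force) has dimensions [L M T^-2].

Left side: [L^2 M T^-2]
Right side: [L^2 M T^-2]

Both sides have the same dimensions, so the equation is dimensionally consistent.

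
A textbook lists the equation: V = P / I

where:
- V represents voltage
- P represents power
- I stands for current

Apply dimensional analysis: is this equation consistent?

Yes

V (voltage) has dimensions [I^-1 L^2 M T^-3].
P (power) has dimensions [L^2 M T^-3].
I (current) has dimensions [I].

Left side: [I^-1 L^2 M T^-3]
Right side: [I^-1 L^2 M T^-3]

Both sides have the same dimensions, so the equation is dimensionally consistent.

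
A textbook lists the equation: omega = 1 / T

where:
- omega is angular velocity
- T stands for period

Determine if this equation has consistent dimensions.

Yes

omega (angular velocity) has dimensions [T^-1].
T (period) has dimensions [T].

Left side: [T^-1]
Right side: [T^-1]

Both sides have the same dimensions, so the equation is dimensionally consistent.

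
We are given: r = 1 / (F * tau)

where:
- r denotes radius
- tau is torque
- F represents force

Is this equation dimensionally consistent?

No

r (radius) has dimensions [L].
tau (torque) has dimensions [L^2 M T^-2].
F (force) has dimensions [L M T^-2].

Left side: [L]
Right side: [L^-3 M^-2 T^4]

The two sides have different dimensions, so the equation is NOT dimensionally consistent.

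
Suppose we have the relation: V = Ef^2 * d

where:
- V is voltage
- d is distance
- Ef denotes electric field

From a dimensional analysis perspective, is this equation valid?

No

V (voltage) has dimensions [I^-1 L^2 M T^-3].
d (distance) has dimensions [L].
Ef (electric field) has dimensions [I^-1 L M T^-3].

Left side: [I^-1 L^2 M T^-3]
Right side: [I^-2 L^3 M^2 T^-6]

The two sides have different dimensions, so the equation is NOT dimensionally consistent.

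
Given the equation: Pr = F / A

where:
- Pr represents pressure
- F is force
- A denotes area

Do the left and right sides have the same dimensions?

Yes

Pr (pressure) has dimensions [L^-1 M T^-2].
F (force) has dimensions [L M T^-2].
A (area) has dimensions [L^2].

Left side: [L^-1 M T^-2]
Right side: [L^-1 M T^-2]

Both sides have the same dimensions, so the equation is dimensionally consistent.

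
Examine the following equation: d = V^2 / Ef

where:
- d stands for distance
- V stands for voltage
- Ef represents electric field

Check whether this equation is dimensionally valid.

No

d (distance) has dimensions [L].
V (voltage) has dimensions [I^-1 L^2 M T^-3].
Ef (electric field) has dimensions [I^-1 L M T^-3].

Left side: [L]
Right side: [I^-1 L^3 M T^-3]

The two sides have different dimensions, so the equation is NOT dimensionally consistent.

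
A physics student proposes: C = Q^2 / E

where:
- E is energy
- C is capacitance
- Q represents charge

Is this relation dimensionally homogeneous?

Yes

E (energy) has dimensions [L^2 M T^-2].
C (capacitance) has dimensions [I^2 L^-2 M^-1 T^4].
Q (charge) has dimensions [I T].

Left side: [I^2 L^-2 M^-1 T^4]
Right side: [I^2 L^-2 M^-1 T^4]

Both sides have the same dimensions, so the equation is dimensionally consistent.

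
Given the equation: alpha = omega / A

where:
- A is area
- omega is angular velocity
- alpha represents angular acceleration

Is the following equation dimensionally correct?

No

A (area) has dimensions [L^2].
omega (angular velocity) has dimensions [T^-1].
alpha (angular acceleration) has dimensions [T^-2].

Left side: [T^-2]
Right side: [L^-2 T^-1]

The two sides have different dimensions, so the equation is NOT dimensionally consistent.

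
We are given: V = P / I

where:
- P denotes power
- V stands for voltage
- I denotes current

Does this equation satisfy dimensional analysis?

Yes

P (power) has dimensions [L^2 M T^-3].
V (voltage) has dimensions [I^-1 L^2 M T^-3].
I (current) has dimensions [I].

Left side: [I^-1 L^2 M T^-3]
Right side: [I^-1 L^2 M T^-3]

Both sides have the same dimensions, so the equation is dimensionally consistent.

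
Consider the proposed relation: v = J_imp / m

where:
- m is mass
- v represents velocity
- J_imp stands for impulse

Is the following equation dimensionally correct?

Yes

m (mass) has dimensions [M].
v (velocity) has dimensions [L T^-1].
J_imp (impulse) has dimensions [L M T^-1].

Left side: [L T^-1]
Right side: [L T^-1]

Both sides have the same dimensions, so the equation is dimensionally consistent.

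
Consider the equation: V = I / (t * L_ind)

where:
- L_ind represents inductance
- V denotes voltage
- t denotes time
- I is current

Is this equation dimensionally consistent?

No

L_ind (inductance) has dimensions [I^-2 L^2 M T^-2].
V (voltage) has dimensions [I^-1 L^2 M T^-3].
t (time) has dimensions [T].
I (current) has dimensions [I].

Left side: [I^-1 L^2 M T^-3]
Right side: [I^3 L^-2 M^-1 T]

The two sides have different dimensions, so the equation is NOT dimensionally consistent.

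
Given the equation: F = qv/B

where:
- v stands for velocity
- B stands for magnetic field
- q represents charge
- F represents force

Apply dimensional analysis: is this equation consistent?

No

v (velocity) has dimensions [L T^-1].
B (magnetic field) has dimensions [I^-1 M T^-2].
q (charge) has dimensions [I T].
F (force) has dimensions [L M T^-2].

Left side: [L M T^-2]
Right side: [I^2 L M^-1 T^2]

The two sides have different dimensions, so the equation is NOT dimensionally consistent.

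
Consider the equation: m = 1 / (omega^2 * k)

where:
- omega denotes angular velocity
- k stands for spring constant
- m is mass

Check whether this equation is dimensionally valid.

No

omega (angular velocity) has dimensions [T^-1].
k (spring constant) has dimensions [M T^-2].
m (mass) has dimensions [M].

Left side: [M]
Right side: [M^-1 T^4]

The two sides have different dimensions, so the equation is NOT dimensionally consistent.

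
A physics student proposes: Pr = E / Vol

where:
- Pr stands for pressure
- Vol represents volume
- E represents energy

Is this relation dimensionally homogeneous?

Yes

Pr (pressure) has dimensions [L^-1 M T^-2].
Vol (volume) has dimensions [L^3].
E (energy) has dimensions [L^2 M T^-2].

Left side: [L^-1 M T^-2]
Right side: [L^-1 M T^-2]

Both sides have the same dimensions, so the equation is dimensionally consistent.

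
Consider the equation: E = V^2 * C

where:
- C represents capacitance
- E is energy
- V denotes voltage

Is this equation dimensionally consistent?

Yes

C (capacitance) has dimensions [I^2 L^-2 M^-1 T^4].
E (energy) has dimensions [L^2 M T^-2].
V (voltage) has dimensions [I^-1 L^2 M T^-3].

Left side: [L^2 M T^-2]
Right side: [L^2 M T^-2]

Both sides have the same dimensions, so the equation is dimensionally consistent.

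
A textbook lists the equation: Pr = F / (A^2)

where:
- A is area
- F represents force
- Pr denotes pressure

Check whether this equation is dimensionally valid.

No

A (area) has dimensions [L^2].
F (force) has dimensions [L M T^-2].
Pr (pressure) has dimensions [L^-1 M T^-2].

Left side: [L^-1 M T^-2]
Right side: [L^-3 M T^-2]

The two sides have different dimensions, so the equation is NOT dimensionally consistent.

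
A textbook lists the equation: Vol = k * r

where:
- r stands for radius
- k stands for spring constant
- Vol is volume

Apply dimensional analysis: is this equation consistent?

No

r (radius) has dimensions [L].
k (spring constant) has dimensions [M T^-2].
Vol (volume) has dimensions [L^3].

Left side: [L^3]
Right side: [L M T^-2]

The two sides have different dimensions, so the equation is NOT dimensionally consistent.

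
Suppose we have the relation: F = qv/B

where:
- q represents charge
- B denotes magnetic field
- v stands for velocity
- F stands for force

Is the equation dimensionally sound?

No

q (charge) has dimensions [I T].
B (magnetic field) has dimensions [I^-1 M T^-2].
v (velocity) has dimensions [L T^-1].
F (force) has dimensions [L M T^-2].

Left side: [L M T^-2]
Right side: [I^2 L M^-1 T^2]

The two sides have different dimensions, so the equation is NOT dimensionally consistent.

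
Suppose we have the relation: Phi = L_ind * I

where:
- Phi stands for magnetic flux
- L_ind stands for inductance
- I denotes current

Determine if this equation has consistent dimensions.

Yes

Phi (magnetic flux) has dimensions [I^-1 L^2 M T^-2].
L_ind (inductance) has dimensions [I^-2 L^2 M T^-2].
I (current) has dimensions [I].

Left side: [I^-1 L^2 M T^-2]
Right side: [I^-1 L^2 M T^-2]

Both sides have the same dimensions, so the equation is dimensionally consistent.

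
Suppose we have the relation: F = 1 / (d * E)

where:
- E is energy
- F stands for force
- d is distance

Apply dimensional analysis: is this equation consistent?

No

E (energy) has dimensions [L^2 M T^-2].
F (force) has dimensions [L M T^-2].
d (distance) has dimensions [L].

Left side: [L M T^-2]
Right side: [L^-3 M^-1 T^2]

The two sides have different dimensions, so the equation is NOT dimensionally consistent.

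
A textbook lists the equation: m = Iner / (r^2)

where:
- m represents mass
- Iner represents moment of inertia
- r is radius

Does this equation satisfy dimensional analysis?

Yes

m (mass) has dimensions [M].
Iner (moment of inertia) has dimensions [L^2 M].
r (radius) has dimensions [L].

Left side: [M]
Right side: [M]

Both sides have the same dimensions, so the equation is dimensionally consistent.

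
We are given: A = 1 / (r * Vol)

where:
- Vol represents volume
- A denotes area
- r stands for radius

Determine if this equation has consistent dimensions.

No

Vol (volume) has dimensions [L^3].
A (area) has dimensions [L^2].
r (radius) has dimensions [L].

Left side: [L^2]
Right side: [L^-4]

The two sides have different dimensions, so the equation is NOT dimensionally consistent.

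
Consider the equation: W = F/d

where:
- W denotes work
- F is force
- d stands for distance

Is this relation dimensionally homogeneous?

No

W (work) has dimensions [L^2 M T^-2].
F (force) has dimensions [L M T^-2].
d (distance) has dimensions [L].

Left side: [L^2 M T^-2]
Right side: [M T^-2]

The two sides have different dimensions, so the equation is NOT dimensionally consistent.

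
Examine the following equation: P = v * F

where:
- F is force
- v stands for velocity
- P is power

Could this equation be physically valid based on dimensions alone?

Yes

F (force) has dimensions [L M T^-2].
v (velocity) has dimensions [L T^-1].
P (power) has dimensions [L^2 M T^-3].

Left side: [L^2 M T^-3]
Right side: [L^2 M T^-3]

Both sides have the same dimensions, so the equation is dimensionally consistent.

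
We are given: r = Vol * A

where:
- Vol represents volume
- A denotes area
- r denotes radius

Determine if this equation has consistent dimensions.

No

Vol (volume) has dimensions [L^3].
A (area) has dimensions [L^2].
r (radius) has dimensions [L].

Left side: [L]
Right side: [L^5]

The two sides have different dimensions, so the equation is NOT dimensionally consistent.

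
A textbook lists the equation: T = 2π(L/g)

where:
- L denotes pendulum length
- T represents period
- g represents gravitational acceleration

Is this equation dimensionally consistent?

No

L (pendulum length) has dimensions [L].
T (period) has dimensions [T].
g (gravitational acceleration) has dimensions [L T^-2].

Left side: [T]
Right side: [T^2]

The two sides have different dimensions, so the equation is NOT dimensionally consistent.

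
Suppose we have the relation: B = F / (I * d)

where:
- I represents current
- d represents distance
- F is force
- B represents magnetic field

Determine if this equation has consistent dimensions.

Yes

I (current) has dimensions [I].
d (distance) has dimensions [L].
F (force) has dimensions [L M T^-2].
B (magnetic field) has dimensions [I^-1 M T^-2].

Left side: [I^-1 M T^-2]
Right side: [I^-1 M T^-2]

Both sides have the same dimensions, so the equation is dimensionally consistent.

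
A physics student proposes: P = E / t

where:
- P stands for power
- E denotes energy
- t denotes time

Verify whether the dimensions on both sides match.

Yes

P (power) has dimensions [L^2 M T^-3].
E (energy) has dimensions [L^2 M T^-2].
t (time) has dimensions [T].

Left side: [L^2 M T^-3]
Right side: [L^2 M T^-3]

Both sides have the same dimensions, so the equation is dimensionally consistent.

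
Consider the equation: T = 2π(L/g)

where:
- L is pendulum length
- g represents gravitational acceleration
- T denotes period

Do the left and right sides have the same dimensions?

No

L (pendulum length) has dimensions [L].
g (gravitational acceleration) has dimensions [L T^-2].
T (period) has dimensions [T].

Left side: [T]
Right side: [T^2]

The two sides have different dimensions, so the equation is NOT dimensionally consistent.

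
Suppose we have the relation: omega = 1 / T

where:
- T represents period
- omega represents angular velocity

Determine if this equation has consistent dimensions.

Yes

T (period) has dimensions [T].
omega (angular velocity) has dimensions [T^-1].

Left side: [T^-1]
Right side: [T^-1]

Both sides have the same dimensions, so the equation is dimensionally consistent.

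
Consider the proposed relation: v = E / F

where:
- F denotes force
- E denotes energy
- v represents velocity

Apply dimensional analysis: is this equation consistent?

No

F (force) has dimensions [L M T^-2].
E (energy) has dimensions [L^2 M T^-2].
v (velocity) has dimensions [L T^-1].

Left side: [L T^-1]
Right side: [L]

The two sides have different dimensions, so the equation is NOT dimensionally consistent.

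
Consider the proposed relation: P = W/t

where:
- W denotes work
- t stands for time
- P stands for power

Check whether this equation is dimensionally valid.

Yes

W (work) has dimensions [L^2 M T^-2].
t (time) has dimensions [T].
P (power) has dimensions [L^2 M T^-3].

Left side: [L^2 M T^-3]
Right side: [L^2 M T^-3]

Both sides have the same dimensions, so the equation is dimensionally consistent.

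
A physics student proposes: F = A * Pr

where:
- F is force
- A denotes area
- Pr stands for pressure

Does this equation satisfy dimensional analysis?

Yes

F (force) has dimensions [L M T^-2].
A (area) has dimensions [L^2].
Pr (pressure) has dimensions [L^-1 M T^-2].

Left side: [L M T^-2]
Right side: [L M T^-2]

Both sides have the same dimensions, so the equation is dimensionally consistent.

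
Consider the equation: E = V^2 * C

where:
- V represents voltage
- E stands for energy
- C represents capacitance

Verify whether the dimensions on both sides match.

Yes

V (voltage) has dimensions [I^-1 L^2 M T^-3].
E (energy) has dimensions [L^2 M T^-2].
C (capacitance) has dimensions [I^2 L^-2 M^-1 T^4].

Left side: [L^2 M T^-2]
Right side: [L^2 M T^-2]

Both sides have the same dimensions, so the equation is dimensionally consistent.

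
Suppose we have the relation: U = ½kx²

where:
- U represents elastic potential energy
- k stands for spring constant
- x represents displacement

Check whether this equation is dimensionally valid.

Yes

U (elastic potential energy) has dimensions [L^2 M T^-2].
k (spring constant) has dimensions [M T^-2].
x (displacement) has dimensions [L].

Left side: [L^2 M T^-2]
Right side: [L^2 M T^-2]

Both sides have the same dimensions, so the equation is dimensionally consistent.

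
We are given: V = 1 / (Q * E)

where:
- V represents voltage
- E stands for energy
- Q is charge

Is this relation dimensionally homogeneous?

No

V (voltage) has dimensions [I^-1 L^2 M T^-3].
E (energy) has dimensions [L^2 M T^-2].
Q (charge) has dimensions [I T].

Left side: [I^-1 L^2 M T^-3]
Right side: [I^-1 L^-2 M^-1 T]

The two sides have different dimensions, so the equation is NOT dimensionally consistent.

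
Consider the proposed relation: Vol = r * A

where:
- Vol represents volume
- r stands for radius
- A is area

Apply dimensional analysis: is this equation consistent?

Yes

Vol (volume) has dimensions [L^3].
r (radius) has dimensions [L].
A (area) has dimensions [L^2].

Left side: [L^3]
Right side: [L^3]

Both sides have the same dimensions, so the equation is dimensionally consistent.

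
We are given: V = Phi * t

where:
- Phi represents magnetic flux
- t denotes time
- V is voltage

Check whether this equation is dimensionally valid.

No

Phi (magnetic flux) has dimensions [I^-1 L^2 M T^-2].
t (time) has dimensions [T].
V (voltage) has dimensions [I^-1 L^2 M T^-3].

Left side: [I^-1 L^2 M T^-3]
Right side: [I^-1 L^2 M T^-1]

The two sides have different dimensions, so the equation is NOT dimensionally consistent.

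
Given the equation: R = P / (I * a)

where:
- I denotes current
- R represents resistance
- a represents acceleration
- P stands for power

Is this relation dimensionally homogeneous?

No

I (current) has dimensions [I].
R (resistance) has dimensions [I^-2 L^2 M T^-3].
a (acceleration) has dimensions [L T^-2].
P (power) has dimensions [L^2 M T^-3].

Left side: [I^-2 L^2 M T^-3]
Right side: [I^-1 L M T^-1]

The two sides have different dimensions, so the equation is NOT dimensionally consistent.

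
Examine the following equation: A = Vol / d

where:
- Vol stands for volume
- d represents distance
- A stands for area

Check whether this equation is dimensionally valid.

Yes

Vol (volume) has dimensions [L^3].
d (distance) has dimensions [L].
A (area) has dimensions [L^2].

Left side: [L^2]
Right side: [L^2]

Both sides have the same dimensions, so the equation is dimensionally consistent.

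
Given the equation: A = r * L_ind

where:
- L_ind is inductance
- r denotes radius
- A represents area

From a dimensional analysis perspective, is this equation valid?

No

L_ind (inductance) has dimensions [I^-2 L^2 M T^-2].
r (radius) has dimensions [L].
A (area) has dimensions [L^2].

Left side: [L^2]
Right side: [I^-2 L^3 M T^-2]

The two sides have different dimensions, so the equation is NOT dimensionally consistent.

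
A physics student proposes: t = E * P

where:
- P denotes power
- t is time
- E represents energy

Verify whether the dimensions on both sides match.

No

P (power) has dimensions [L^2 M T^-3].
t (time) has dimensions [T].
E (energy) has dimensions [L^2 M T^-2].

Left side: [T]
Right side: [L^4 M^2 T^-5]

The two sides have different dimensions, so the equation is NOT dimensionally consistent.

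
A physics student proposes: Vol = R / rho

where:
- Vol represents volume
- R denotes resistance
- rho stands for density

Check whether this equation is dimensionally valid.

No

Vol (volume) has dimensions [L^3].
R (resistance) has dimensions [I^-2 L^2 M T^-3].
rho (density) has dimensions [L^-3 M].

Left side: [L^3]
Right side: [I^-2 L^5 T^-3]

The two sides have different dimensions, so the equation is NOT dimensionally consistent.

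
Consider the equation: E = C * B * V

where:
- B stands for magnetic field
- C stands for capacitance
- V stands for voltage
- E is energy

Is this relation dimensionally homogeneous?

No

B (magnetic field) has dimensions [I^-1 M T^-2].
C (capacitance) has dimensions [I^2 L^-2 M^-1 T^4].
V (voltage) has dimensions [I^-1 L^2 M T^-3].
E (energy) has dimensions [L^2 M T^-2].

Left side: [L^2 M T^-2]
Right side: [M T^-1]

The two sides have different dimensions, so the equation is NOT dimensionally consistent.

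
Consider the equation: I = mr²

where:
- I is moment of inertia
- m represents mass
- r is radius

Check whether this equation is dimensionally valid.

Yes

I (moment of inertia) has dimensions [L^2 M].
m (mass) has dimensions [M].
r (radius) has dimensions [L].

Left side: [L^2 M]
Right side: [L^2 M]

Both sides have the same dimensions, so the equation is dimensionally consistent.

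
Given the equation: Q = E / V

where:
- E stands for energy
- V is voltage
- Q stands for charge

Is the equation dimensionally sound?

Yes

E (energy) has dimensions [L^2 M T^-2].
V (voltage) has dimensions [I^-1 L^2 M T^-3].
Q (charge) has dimensions [I T].

Left side: [I T]
Right side: [I T]

Both sides have the same dimensions, so the equation is dimensionally consistent.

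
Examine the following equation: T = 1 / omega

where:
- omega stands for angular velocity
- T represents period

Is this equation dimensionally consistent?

Yes

omega (angular velocity) has dimensions [T^-1].
T (period) has dimensions [T].

Left side: [T]
Right side: [T]

Both sides have the same dimensions, so the equation is dimensionally consistent.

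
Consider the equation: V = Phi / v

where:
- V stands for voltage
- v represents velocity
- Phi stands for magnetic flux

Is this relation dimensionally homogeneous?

No

V (voltage) has dimensions [I^-1 L^2 M T^-3].
v (velocity) has dimensions [L T^-1].
Phi (magnetic flux) has dimensions [I^-1 L^2 M T^-2].

Left side: [I^-1 L^2 M T^-3]
Right side: [I^-1 L M T^-1]

The two sides have different dimensions, so the equation is NOT dimensionally consistent.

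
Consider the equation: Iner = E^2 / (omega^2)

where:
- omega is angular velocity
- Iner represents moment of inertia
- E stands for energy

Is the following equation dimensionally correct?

No

omega (angular velocity) has dimensions [T^-1].
Iner (moment of inertia) has dimensions [L^2 M].
E (energy) has dimensions [L^2 M T^-2].

Left side: [L^2 M]
Right side: [L^4 M^2 T^-2]

The two sides have different dimensions, so the equation is NOT dimensionally consistent.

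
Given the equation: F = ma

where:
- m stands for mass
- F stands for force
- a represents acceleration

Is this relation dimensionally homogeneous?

Yes

m (mass) has dimensions [M].
F (force) has dimensions [L M T^-2].
a (acceleration) has dimensions [L T^-2].

Left side: [L M T^-2]
Right side: [L M T^-2]

Both sides have the same dimensions, so the equation is dimensionally consistent.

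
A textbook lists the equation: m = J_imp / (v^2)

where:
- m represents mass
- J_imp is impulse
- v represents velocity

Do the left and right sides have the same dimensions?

No

m (mass) has dimensions [M].
J_imp (impulse) has dimensions [L M T^-1].
v (velocity) has dimensions [L T^-1].

Left side: [M]
Right side: [L^-1 M T]

The two sides have different dimensions, so the equation is NOT dimensionally consistent.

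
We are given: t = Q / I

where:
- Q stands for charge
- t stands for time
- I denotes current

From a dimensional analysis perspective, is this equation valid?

Yes

Q (charge) has dimensions [I T].
t (time) has dimensions [T].
I (current) has dimensions [I].

Left side: [T]
Right side: [T]

Both sides have the same dimensions, so the equation is dimensionally consistent.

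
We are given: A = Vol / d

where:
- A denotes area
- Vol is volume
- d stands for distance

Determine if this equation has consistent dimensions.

Yes

A (area) has dimensions [L^2].
Vol (volume) has dimensions [L^3].
d (distance) has dimensions [L].

Left side: [L^2]
Right side: [L^2]

Both sides have the same dimensions, so the equation is dimensionally consistent.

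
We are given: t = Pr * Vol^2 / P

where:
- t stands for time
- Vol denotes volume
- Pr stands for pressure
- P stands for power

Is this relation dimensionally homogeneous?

No

t (time) has dimensions [T].
Vol (volume) has dimensions [L^3].
Pr (pressure) has dimensions [L^-1 M T^-2].
P (power) has dimensions [L^2 M T^-3].

Left side: [T]
Right side: [L^3 T]

The two sides have different dimensions, so the equation is NOT dimensionally consistent.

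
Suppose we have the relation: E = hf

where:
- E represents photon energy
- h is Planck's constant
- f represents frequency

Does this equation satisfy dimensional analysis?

Yes

E (photon energy) has dimensions [L^2 M T^-2].
h (Planck's constant) has dimensions [L^2 M T^-1].
f (frequency) has dimensions [T^-1].

Left side: [L^2 M T^-2]
Right side: [L^2 M T^-2]

Both sides have the same dimensions, so the equation is dimensionally consistent.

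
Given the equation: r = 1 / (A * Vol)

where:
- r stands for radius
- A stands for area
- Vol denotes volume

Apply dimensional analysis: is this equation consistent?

No

r (radius) has dimensions [L].
A (area) has dimensions [L^2].
Vol (volume) has dimensions [L^3].

Left side: [L]
Right side: [L^-5]

The two sides have different dimensions, so the equation is NOT dimensionally consistent.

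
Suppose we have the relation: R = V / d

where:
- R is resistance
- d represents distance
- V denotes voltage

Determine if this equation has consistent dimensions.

No

R (resistance) has dimensions [I^-2 L^2 M T^-3].
d (distance) has dimensions [L].
V (voltage) has dimensions [I^-1 L^2 M T^-3].

Left side: [I^-2 L^2 M T^-3]
Right side: [I^-1 L M T^-3]

The two sides have different dimensions, so the equation is NOT dimensionally consistent.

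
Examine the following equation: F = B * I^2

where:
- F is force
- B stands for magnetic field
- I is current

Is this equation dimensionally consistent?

No

F (force) has dimensions [L M T^-2].
B (magnetic field) has dimensions [I^-1 M T^-2].
I (current) has dimensions [I].

Left side: [L M T^-2]
Right side: [I M T^-2]

The two sides have different dimensions, so the equation is NOT dimensionally consistent.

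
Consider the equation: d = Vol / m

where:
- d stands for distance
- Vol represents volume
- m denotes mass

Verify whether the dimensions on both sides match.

No

d (distance) has dimensions [L].
Vol (volume) has dimensions [L^3].
m (mass) has dimensions [M].

Left side: [L]
Right side: [L^3 M^-1]

The two sides have different dimensions, so the equation is NOT dimensionally consistent.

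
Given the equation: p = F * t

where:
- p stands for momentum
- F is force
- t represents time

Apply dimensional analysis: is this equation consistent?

Yes

p (momentum) has dimensions [L M T^-1].
F (force) has dimensions [L M T^-2].
t (time) has dimensions [T].

Left side: [L M T^-1]
Right side: [L M T^-1]

Both sides have the same dimensions, so the equation is dimensionally consistent.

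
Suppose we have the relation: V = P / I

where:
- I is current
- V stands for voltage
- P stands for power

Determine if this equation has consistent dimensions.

Yes

I (current) has dimensions [I].
V (voltage) has dimensions [I^-1 L^2 M T^-3].
P (power) has dimensions [L^2 M T^-3].

Left side: [I^-1 L^2 M T^-3]
Right side: [I^-1 L^2 M T^-3]

Both sides have the same dimensions, so the equation is dimensionally consistent.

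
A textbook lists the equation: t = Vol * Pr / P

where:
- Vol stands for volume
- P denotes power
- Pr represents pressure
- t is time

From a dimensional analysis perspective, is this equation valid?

Yes

Vol (volume) has dimensions [L^3].
P (power) has dimensions [L^2 M T^-3].
Pr (pressure) has dimensions [L^-1 M T^-2].
t (time) has dimensions [T].

Left side: [T]
Right side: [T]

Both sides have the same dimensions, so the equation is dimensionally consistent.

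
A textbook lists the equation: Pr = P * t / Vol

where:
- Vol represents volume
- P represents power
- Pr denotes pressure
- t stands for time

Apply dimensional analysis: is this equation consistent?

Yes

Vol (volume) has dimensions [L^3].
P (power) has dimensions [L^2 M T^-3].
Pr (pressure) has dimensions [L^-1 M T^-2].
t (time) has dimensions [T].

Left side: [L^-1 M T^-2]
Right side: [L^-1 M T^-2]

Both sides have the same dimensions, so the equation is dimensionally consistent.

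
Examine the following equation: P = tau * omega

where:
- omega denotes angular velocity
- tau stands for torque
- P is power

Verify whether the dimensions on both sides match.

Yes

omega (angular velocity) has dimensions [T^-1].
tau (torque) has dimensions [L^2 M T^-2].
P (power) has dimensions [L^2 M T^-3].

Left side: [L^2 M T^-3]
Right side: [L^2 M T^-3]

Both sides have the same dimensions, so the equation is dimensionally consistent.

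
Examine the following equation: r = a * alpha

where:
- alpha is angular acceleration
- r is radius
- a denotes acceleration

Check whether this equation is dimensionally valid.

No

alpha (angular acceleration) has dimensions [T^-2].
r (radius) has dimensions [L].
a (acceleration) has dimensions [L T^-2].

Left side: [L]
Right side: [L T^-4]

The two sides have different dimensions, so the equation is NOT dimensionally consistent.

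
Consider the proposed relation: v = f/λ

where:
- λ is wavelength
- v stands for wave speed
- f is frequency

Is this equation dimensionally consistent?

No

λ (wavelength) has dimensions [L].
v (wave speed) has dimensions [L T^-1].
f (frequency) has dimensions [T^-1].

Left side: [L T^-1]
Right side: [L^-1 T^-1]

The two sides have different dimensions, so the equation is NOT dimensionally consistent.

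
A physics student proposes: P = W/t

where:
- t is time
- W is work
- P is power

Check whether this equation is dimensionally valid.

Yes

t (time) has dimensions [T].
W (work) has dimensions [L^2 M T^-2].
P (power) has dimensions [L^2 M T^-3].

Left side: [L^2 M T^-3]
Right side: [L^2 M T^-3]

Both sides have the same dimensions, so the equation is dimensionally consistent.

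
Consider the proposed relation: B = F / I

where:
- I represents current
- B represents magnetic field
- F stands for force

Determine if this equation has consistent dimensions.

No

I (current) has dimensions [I].
B (magnetic field) has dimensions [I^-1 M T^-2].
F (force) has dimensions [L M T^-2].

Left side: [I^-1 M T^-2]
Right side: [I^-1 L M T^-2]

The two sides have different dimensions, so the equation is NOT dimensionally consistent.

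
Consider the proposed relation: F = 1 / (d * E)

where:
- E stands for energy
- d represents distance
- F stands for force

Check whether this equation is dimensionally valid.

No

E (energy) has dimensions [L^2 M T^-2].
d (distance) has dimensions [L].
F (force) has dimensions [L M T^-2].

Left side: [L M T^-2]
Right side: [L^-3 M^-1 T^2]

The two sides have different dimensions, so the equation is NOT dimensionally consistent.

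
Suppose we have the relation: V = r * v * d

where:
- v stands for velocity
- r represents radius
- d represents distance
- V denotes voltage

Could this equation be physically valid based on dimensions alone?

No

v (velocity) has dimensions [L T^-1].
r (radius) has dimensions [L].
d (distance) has dimensions [L].
V (voltage) has dimensions [I^-1 L^2 M T^-3].

Left side: [I^-1 L^2 M T^-3]
Right side: [L^3 T^-1]

The two sides have different dimensions, so the equation is NOT dimensionally consistent.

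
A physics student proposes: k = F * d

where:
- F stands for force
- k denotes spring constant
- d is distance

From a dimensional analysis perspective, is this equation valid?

No

F (force) has dimensions [L M T^-2].
k (spring constant) has dimensions [M T^-2].
d (distance) has dimensions [L].

Left side: [M T^-2]
Right side: [L^2 M T^-2]

The two sides have different dimensions, so the equation is NOT dimensionally consistent.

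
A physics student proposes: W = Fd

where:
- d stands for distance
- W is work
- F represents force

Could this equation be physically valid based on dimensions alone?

Yes

d (distance) has dimensions [L].
W (work) has dimensions [L^2 M T^-2].
F (force) has dimensions [L M T^-2].

Left side: [L^2 M T^-2]
Right side: [L^2 M T^-2]

Both sides have the same dimensions, so the equation is dimensionally consistent.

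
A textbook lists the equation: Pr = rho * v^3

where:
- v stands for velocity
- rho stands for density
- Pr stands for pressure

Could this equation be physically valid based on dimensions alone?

No

v (velocity) has dimensions [L T^-1].
rho (density) has dimensions [L^-3 M].
Pr (pressure) has dimensions [L^-1 M T^-2].

Left side: [L^-1 M T^-2]
Right side: [M T^-3]

The two sides have different dimensions, so the equation is NOT dimensionally consistent.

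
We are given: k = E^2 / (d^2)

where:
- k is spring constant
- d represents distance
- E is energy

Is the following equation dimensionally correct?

No

k (spring constant) has dimensions [M T^-2].
d (distance) has dimensions [L].
E (energy) has dimensions [L^2 M T^-2].

Left side: [M T^-2]
Right side: [L^2 M^2 T^-4]

The two sides have different dimensions, so the equation is NOT dimensionally consistent.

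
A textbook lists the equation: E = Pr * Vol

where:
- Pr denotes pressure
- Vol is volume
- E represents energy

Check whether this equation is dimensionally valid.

Yes

Pr (pressure) has dimensions [L^-1 M T^-2].
Vol (volume) has dimensions [L^3].
E (energy) has dimensions [L^2 M T^-2].

Left side: [L^2 M T^-2]
Right side: [L^2 M T^-2]

Both sides have the same dimensions, so the equation is dimensionally consistent.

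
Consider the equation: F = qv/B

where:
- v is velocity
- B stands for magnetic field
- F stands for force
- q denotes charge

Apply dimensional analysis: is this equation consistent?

No

v (velocity) has dimensions [L T^-1].
B (magnetic field) has dimensions [I^-1 M T^-2].
F (force) has dimensions [L M T^-2].
q (charge) has dimensions [I T].

Left side: [L M T^-2]
Right side: [I^2 L M^-1 T^2]

The two sides have different dimensions, so the equation is NOT dimensionally consistent.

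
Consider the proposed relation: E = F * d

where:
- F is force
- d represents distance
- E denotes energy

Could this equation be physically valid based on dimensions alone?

Yes

F (force) has dimensions [L M T^-2].
d (distance) has dimensions [L].
E (energy) has dimensions [L^2 M T^-2].

Left side: [L^2 M T^-2]
Right side: [L^2 M T^-2]

Both sides have the same dimensions, so the equation is dimensionally consistent.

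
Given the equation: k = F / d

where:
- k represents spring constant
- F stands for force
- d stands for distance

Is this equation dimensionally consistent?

Yes

k (spring constant) has dimensions [M T^-2].
F (force) has dimensions [L M T^-2].
d (distance) has dimensions [L].

Left side: [M T^-2]
Right side: [M T^-2]

Both sides have the same dimensions, so the equation is dimensionally consistent.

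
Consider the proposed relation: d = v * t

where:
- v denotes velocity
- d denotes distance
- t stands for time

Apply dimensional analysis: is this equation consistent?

Yes

v (velocity) has dimensions [L T^-1].
d (distance) has dimensions [L].
t (time) has dimensions [T].

Left side: [L]
Right side: [L]

Both sides have the same dimensions, so the equation is dimensionally consistent.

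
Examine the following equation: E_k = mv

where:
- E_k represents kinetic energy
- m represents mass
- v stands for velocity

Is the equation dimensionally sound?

No

E_k (kinetic energy) has dimensions [L^2 M T^-2].
m (mass) has dimensions [M].
v (velocity) has dimensions [L T^-1].

Left side: [L^2 M T^-2]
Right side: [L M T^-1]

The two sides have different dimensions, so the equation is NOT dimensionally consistent.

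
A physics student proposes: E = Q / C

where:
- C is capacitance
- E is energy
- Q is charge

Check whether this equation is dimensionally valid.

No

C (capacitance) has dimensions [I^2 L^-2 M^-1 T^4].
E (energy) has dimensions [L^2 M T^-2].
Q (charge) has dimensions [I T].

Left side: [L^2 M T^-2]
Right side: [I^-1 L^2 M T^-3]

The two sides have different dimensions, so the equation is NOT dimensionally consistent.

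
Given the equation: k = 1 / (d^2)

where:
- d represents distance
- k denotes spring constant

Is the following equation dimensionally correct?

No

d (distance) has dimensions [L].
k (spring constant) has dimensions [M T^-2].

Left side: [M T^-2]
Right side: [L^-2]

The two sides have different dimensions, so the equation is NOT dimensionally consistent.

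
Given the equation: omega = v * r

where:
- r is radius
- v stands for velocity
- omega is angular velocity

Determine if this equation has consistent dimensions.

No

r (radius) has dimensions [L].
v (velocity) has dimensions [L T^-1].
omega (angular velocity) has dimensions [T^-1].

Left side: [T^-1]
Right side: [L^2 T^-1]

The two sides have different dimensions, so the equation is NOT dimensionally consistent.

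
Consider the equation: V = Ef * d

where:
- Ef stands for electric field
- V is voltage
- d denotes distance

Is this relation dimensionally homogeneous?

Yes

Ef (electric field) has dimensions [I^-1 L M T^-3].
V (voltage) has dimensions [I^-1 L^2 M T^-3].
d (distance) has dimensions [L].

Left side: [I^-1 L^2 M T^-3]
Right side: [I^-1 L^2 M T^-3]

Both sides have the same dimensions, so the equation is dimensionally consistent.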